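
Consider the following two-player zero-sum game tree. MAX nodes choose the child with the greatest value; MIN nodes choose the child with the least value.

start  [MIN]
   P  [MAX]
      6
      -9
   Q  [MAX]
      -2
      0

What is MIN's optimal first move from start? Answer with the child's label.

Q

P (MAX): max(6, -9) = 6
Q (MAX): max(-2, 0) = 0
start (MIN): min(6, 0) = 0
MIN at start wants the lowest of {P=6, Q=0}, so chooses Q.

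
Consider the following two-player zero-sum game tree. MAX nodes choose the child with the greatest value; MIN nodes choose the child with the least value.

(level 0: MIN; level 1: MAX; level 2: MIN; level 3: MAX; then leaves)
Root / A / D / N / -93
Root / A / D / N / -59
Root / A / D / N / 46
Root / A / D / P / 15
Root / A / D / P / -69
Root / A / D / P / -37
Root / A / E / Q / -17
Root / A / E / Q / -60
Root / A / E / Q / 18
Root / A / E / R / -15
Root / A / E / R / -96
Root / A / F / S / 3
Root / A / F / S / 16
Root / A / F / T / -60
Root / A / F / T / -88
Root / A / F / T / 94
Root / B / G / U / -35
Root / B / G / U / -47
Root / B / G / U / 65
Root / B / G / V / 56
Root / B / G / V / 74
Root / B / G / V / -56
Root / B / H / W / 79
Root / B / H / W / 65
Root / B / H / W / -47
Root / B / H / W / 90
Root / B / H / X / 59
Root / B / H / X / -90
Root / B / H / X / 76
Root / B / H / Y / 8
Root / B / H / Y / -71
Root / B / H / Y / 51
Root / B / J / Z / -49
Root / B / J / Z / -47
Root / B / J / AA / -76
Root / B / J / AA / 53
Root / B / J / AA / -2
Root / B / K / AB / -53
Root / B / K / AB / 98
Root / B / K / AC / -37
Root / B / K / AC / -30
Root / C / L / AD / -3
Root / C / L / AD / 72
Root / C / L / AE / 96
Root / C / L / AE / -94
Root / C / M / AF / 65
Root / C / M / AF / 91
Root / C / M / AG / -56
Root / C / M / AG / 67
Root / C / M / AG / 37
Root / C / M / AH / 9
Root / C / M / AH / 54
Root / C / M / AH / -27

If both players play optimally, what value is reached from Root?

16

N (MAX): max(-93, -59, 46) = 46
P (MAX): max(15, -69, -37) = 15
D (MIN): min(46, 15) = 15
Q (MAX): max(-17, -60, 18) = 18
R (MAX): max(-15, -96) = -15
E (MIN): min(18, -15) = -15
S (MAX): max(3, 16) = 16
T (MAX): max(-60, -88, 94) = 94
F (MIN): min(16, 94) = 16
A (MAX): max(15, -15, 16) = 16
U (MAX): max(-35, -47, 65) = 65
V (MAX): max(56, 74, -56) = 74
G (MIN): min(65, 74) = 65
W (MAX): max(79, 65, -47, 90) = 90
X (MAX): max(59, -90, 76) = 76
Y (MAX): max(8, -71, 51) = 51
H (MIN): min(90, 76, 51) = 51
Z (MAX): max(-49, -47) = -47
AA (MAX): max(-76, 53, -2) = 53
J (MIN): min(-47, 53) = -47
AB (MAX): max(-53, 98) = 98
AC (MAX): max(-37, -30) = -30
K (MIN): min(98, -30) = -30
B (MAX): max(65, 51, -47, -30) = 65
AD (MAX): max(-3, 72) = 72
AE (MAX): max(96, -94) = 96
L (MIN): min(72, 96) = 72
AF (MAX): max(65, 91) = 91
AG (MAX): max(-56, 67, 37) = 67
AH (MAX): max(9, 54, -27) = 54
M (MIN): min(91, 67, 54) = 54
C (MAX): max(72, 54) = 72
Root (MIN): min(16, 65, 72) = 16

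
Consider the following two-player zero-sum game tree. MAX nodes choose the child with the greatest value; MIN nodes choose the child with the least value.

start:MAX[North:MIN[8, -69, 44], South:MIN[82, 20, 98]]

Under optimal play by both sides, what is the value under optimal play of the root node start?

20

North (MIN): min(8, -69, 44) = -69
South (MIN): min(82, 20, 98) = 20
start (MAX): max(-69, 20) = 20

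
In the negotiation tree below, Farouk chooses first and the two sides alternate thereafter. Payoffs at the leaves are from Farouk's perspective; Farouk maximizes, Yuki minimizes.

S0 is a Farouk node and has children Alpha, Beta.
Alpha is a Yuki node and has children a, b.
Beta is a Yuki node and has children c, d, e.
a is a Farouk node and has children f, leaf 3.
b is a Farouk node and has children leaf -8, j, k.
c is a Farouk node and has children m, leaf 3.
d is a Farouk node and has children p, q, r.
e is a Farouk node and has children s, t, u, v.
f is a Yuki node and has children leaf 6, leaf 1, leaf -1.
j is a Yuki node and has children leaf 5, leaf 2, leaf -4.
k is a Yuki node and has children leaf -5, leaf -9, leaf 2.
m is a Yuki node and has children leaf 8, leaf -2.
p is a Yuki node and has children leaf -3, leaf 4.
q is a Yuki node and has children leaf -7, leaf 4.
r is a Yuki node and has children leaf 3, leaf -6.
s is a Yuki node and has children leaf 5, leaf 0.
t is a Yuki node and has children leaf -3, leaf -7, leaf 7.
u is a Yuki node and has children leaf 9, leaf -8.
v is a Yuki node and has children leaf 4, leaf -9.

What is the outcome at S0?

f (Yuki): min(6, 1, -1) = -1
a (Farouk): max(-1, 3) = 3
j (Yuki): min(5, 2, -4) = -4
k (Yuki): min(-5, -9, 2) = -9
b (Farouk): max(-8, -4, -9) = -4
Alpha (Yuki): min(3, -4) = -4
m (Yuki): min(8, -2) = -2
c (Farouk): max(-2, 3) = 3
p (Yuki): min(-3, 4) = -3
q (Yuki): min(-7, 4) = -7
r (Yuki): min(3, -6) = -6
d (Farouk): max(-3, -7, -6) = -3
s (Yuki): min(5, 0) = 0
t (Yuki): min(-3, -7, 7) = -7
u (Yuki): min(9, -8) = -8
v (Yuki): min(4, -9) = -9
e (Farouk): max(0, -7, -8, -9) = 0
Beta (Yuki): min(3, -3, 0) = -3
S0 (Farouk): max(-4, -3) = -3

-3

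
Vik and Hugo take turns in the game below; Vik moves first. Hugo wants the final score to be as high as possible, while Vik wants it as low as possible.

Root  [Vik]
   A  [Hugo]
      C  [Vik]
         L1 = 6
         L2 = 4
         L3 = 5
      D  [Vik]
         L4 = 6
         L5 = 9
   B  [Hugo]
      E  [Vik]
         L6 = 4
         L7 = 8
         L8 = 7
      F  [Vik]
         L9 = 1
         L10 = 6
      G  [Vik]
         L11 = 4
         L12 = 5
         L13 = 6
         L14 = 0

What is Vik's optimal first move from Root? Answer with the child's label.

B

C (Vik): min(6, 4, 5) = 4
D (Vik): min(6, 9) = 6
A (Hugo): max(4, 6) = 6
E (Vik): min(4, 8, 7) = 4
F (Vik): min(1, 6) = 1
G (Vik): min(4, 5, 6, 0) = 0
B (Hugo): max(4, 1, 0) = 4
Root (Vik): min(6, 4) = 4
Vik at Root wants the lowest of {A=6, B=4}, so chooses B.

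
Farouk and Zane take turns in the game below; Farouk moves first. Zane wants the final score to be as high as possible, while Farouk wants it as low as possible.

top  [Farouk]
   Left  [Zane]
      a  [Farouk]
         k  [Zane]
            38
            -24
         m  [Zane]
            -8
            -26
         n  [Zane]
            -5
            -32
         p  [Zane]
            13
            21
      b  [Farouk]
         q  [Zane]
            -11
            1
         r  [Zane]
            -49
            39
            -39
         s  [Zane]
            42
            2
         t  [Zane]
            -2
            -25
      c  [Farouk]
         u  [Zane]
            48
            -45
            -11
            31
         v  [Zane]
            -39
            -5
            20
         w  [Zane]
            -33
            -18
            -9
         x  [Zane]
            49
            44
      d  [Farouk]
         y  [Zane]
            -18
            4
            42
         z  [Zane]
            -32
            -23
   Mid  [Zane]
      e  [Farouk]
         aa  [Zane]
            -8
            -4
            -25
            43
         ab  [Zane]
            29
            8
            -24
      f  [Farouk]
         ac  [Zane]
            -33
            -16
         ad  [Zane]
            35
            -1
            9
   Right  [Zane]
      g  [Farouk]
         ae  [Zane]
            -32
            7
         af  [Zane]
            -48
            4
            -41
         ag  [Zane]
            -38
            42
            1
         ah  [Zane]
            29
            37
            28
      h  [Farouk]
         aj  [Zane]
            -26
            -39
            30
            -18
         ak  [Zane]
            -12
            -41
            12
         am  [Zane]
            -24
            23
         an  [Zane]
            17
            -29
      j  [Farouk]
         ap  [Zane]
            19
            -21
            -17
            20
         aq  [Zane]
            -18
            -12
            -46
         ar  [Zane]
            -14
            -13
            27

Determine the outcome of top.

k (Zane): max(38, -24) = 38
m (Zane): max(-8, -26) = -8
n (Zane): max(-5, -32) = -5
p (Zane): max(13, 21) = 21
a (Farouk): min(38, -8, -5, 21) = -8
q (Zane): max(-11, 1) = 1
r (Zane): max(-49, 39, -39) = 39
s (Zane): max(42, 2) = 42
t (Zane): max(-2, -25) = -2
b (Farouk): min(1, 39, 42, -2) = -2
u (Zane): max(48, -45, -11, 31) = 48
v (Zane): max(-39, -5, 20) = 20
w (Zane): max(-33, -18, -9) = -9
x (Zane): max(49, 44) = 49
c (Farouk): min(48, 20, -9, 49) = -9
y (Zane): max(-18, 4, 42) = 42
z (Zane): max(-32, -23) = -23
d (Farouk): min(42, -23) = -23
Left (Zane): max(-8, -2, -9, -23) = -2
aa (Zane): max(-8, -4, -25, 43) = 43
ab (Zane): max(29, 8, -24) = 29
e (Farouk): min(43, 29) = 29
ac (Zane): max(-33, -16) = -16
ad (Zane): max(35, -1, 9) = 35
f (Farouk): min(-16, 35) = -16
Mid (Zane): max(29, -16) = 29
ae (Zane): max(-32, 7) = 7
af (Zane): max(-48, 4, -41) = 4
ag (Zane): max(-38, 42, 1) = 42
ah (Zane): max(29, 37, 28) = 37
g (Farouk): min(7, 4, 42, 37) = 4
aj (Zane): max(-26, -39, 30, -18) = 30
ak (Zane): max(-12, -41, 12) = 12
am (Zane): max(-24, 23) = 23
an (Zane): max(17, -29) = 17
h (Farouk): min(30, 12, 23, 17) = 12
ap (Zane): max(19, -21, -17, 20) = 20
aq (Zane): max(-18, -12, -46) = -12
ar (Zane): max(-14, -13, 27) = 27
j (Farouk): min(20, -12, 27) = -12
Right (Zane): max(4, 12, -12) = 12
top (Farouk): min(-2, 29, 12) = -2

-2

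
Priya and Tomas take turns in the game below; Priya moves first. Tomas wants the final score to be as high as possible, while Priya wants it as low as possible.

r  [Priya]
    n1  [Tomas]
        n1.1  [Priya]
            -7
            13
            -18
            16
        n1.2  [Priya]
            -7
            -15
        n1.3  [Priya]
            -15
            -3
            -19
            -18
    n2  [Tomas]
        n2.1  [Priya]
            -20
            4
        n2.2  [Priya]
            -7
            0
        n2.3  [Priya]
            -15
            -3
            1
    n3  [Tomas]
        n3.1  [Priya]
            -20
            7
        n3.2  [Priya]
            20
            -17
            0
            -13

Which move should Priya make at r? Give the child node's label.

n1.1 (Priya): min(-7, 13, -18, 16) = -18
n1.2 (Priya): min(-7, -15) = -15
n1.3 (Priya): min(-15, -3, -19, -18) = -19
n1 (Tomas): max(-18, -15, -19) = -15
n2.1 (Priya): min(-20, 4) = -20
n2.2 (Priya): min(-7, 0) = -7
n2.3 (Priya): min(-15, -3, 1) = -15
n2 (Tomas): max(-20, -7, -15) = -7
n3.1 (Priya): min(-20, 7) = -20
n3.2 (Priya): min(20, -17, 0, -13) = -17
n3 (Tomas): max(-20, -17) = -17
r (Priya): min(-15, -7, -17) = -17
Priya at r wants the lowest of {n1=-15, n2=-7, n3=-17}, so chooses n3.

n3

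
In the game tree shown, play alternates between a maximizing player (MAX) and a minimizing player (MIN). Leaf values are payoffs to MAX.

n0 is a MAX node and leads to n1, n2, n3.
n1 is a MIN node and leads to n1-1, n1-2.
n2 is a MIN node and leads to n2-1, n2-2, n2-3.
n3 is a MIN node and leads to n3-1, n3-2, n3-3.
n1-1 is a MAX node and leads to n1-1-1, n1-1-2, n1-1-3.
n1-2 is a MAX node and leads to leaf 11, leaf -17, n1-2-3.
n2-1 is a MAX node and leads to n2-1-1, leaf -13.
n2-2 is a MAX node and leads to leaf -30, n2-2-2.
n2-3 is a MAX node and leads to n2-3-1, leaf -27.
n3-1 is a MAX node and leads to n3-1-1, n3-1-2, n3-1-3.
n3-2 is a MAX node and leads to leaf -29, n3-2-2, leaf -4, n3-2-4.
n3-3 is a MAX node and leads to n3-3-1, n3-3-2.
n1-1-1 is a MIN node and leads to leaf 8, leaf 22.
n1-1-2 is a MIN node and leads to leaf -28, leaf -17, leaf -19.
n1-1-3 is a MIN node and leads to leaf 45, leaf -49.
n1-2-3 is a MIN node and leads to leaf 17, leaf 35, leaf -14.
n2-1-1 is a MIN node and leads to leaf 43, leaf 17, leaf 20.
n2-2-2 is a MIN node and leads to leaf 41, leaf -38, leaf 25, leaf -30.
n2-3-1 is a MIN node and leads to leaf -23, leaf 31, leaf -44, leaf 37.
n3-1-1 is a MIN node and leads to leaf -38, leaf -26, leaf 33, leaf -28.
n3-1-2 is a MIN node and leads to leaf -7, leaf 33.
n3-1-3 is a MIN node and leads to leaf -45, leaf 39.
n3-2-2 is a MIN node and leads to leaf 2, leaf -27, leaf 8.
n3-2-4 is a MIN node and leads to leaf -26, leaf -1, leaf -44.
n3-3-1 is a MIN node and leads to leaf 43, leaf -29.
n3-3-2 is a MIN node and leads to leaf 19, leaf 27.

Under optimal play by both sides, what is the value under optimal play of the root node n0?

8

n1-1-1 (MIN): min(8, 22) = 8
n1-1-2 (MIN): min(-28, -17, -19) = -28
n1-1-3 (MIN): min(45, -49) = -49
n1-1 (MAX): max(8, -28, -49) = 8
n1-2-3 (MIN): min(17, 35, -14) = -14
n1-2 (MAX): max(11, -17, -14) = 11
n1 (MIN): min(8, 11) = 8
n2-1-1 (MIN): min(43, 17, 20) = 17
n2-1 (MAX): max(17, -13) = 17
n2-2-2 (MIN): min(41, -38, 25, -30) = -38
n2-2 (MAX): max(-30, -38) = -30
n2-3-1 (MIN): min(-23, 31, -44, 37) = -44
n2-3 (MAX): max(-44, -27) = -27
n2 (MIN): min(17, -30, -27) = -30
n3-1-1 (MIN): min(-38, -26, 33, -28) = -38
n3-1-2 (MIN): min(-7, 33) = -7
n3-1-3 (MIN): min(-45, 39) = -45
n3-1 (MAX): max(-38, -7, -45) = -7
n3-2-2 (MIN): min(2, -27, 8) = -27
n3-2-4 (MIN): min(-26, -1, -44) = -44
n3-2 (MAX): max(-29, -27, -4, -44) = -4
n3-3-1 (MIN): min(43, -29) = -29
n3-3-2 (MIN): min(19, 27) = 19
n3-3 (MAX): max(-29, 19) = 19
n3 (MIN): min(-7, -4, 19) = -7
n0 (MAX): max(8, -30, -7) = 8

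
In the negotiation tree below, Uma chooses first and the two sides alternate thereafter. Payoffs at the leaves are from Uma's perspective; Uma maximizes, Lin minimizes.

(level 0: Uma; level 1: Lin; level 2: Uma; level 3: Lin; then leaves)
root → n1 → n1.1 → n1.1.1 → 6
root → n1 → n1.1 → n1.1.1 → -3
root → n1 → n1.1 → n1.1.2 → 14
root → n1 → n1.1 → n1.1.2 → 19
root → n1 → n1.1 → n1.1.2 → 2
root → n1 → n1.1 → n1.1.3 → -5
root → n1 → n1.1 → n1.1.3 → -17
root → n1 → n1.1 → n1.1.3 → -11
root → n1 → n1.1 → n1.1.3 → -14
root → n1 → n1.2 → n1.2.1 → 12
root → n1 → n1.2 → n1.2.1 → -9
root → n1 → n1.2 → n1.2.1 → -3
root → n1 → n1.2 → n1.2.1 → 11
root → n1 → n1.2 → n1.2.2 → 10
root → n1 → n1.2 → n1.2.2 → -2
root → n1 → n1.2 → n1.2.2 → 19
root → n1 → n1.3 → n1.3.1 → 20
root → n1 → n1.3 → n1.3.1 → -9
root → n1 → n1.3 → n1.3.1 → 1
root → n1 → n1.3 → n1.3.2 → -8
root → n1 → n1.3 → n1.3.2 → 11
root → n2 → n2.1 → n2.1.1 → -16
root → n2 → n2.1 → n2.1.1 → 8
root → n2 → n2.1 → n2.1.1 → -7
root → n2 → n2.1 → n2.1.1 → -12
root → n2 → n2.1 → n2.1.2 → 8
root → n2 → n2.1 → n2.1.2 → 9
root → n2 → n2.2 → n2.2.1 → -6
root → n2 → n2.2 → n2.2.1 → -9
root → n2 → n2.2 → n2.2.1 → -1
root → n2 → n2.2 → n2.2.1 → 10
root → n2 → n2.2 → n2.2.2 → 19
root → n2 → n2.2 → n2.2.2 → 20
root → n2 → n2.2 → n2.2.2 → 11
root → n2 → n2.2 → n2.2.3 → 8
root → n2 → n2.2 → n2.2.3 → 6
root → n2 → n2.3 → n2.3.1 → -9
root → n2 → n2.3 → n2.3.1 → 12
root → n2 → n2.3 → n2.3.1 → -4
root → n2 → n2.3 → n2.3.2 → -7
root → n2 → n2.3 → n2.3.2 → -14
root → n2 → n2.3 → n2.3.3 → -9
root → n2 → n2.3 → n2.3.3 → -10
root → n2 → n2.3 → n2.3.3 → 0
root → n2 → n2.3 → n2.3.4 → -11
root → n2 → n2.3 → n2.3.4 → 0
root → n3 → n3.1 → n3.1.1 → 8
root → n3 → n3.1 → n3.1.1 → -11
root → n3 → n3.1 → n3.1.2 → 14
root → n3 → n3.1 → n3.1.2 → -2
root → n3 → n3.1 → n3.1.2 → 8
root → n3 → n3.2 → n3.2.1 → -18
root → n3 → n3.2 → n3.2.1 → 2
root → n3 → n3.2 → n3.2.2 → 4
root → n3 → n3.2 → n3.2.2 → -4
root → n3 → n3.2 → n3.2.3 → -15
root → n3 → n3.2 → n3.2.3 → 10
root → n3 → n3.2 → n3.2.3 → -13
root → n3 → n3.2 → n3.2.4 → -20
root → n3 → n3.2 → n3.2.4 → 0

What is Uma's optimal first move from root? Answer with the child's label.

n3

n1.1.1 (Lin): min(6, -3) = -3
n1.1.2 (Lin): min(14, 19, 2) = 2
n1.1.3 (Lin): min(-5, -17, -11, -14) = -17
n1.1 (Uma): max(-3, 2, -17) = 2
n1.2.1 (Lin): min(12, -9, -3, 11) = -9
n1.2.2 (Lin): min(10, -2, 19) = -2
n1.2 (Uma): max(-9, -2) = -2
n1.3.1 (Lin): min(20, -9, 1) = -9
n1.3.2 (Lin): min(-8, 11) = -8
n1.3 (Uma): max(-9, -8) = -8
n1 (Lin): min(2, -2, -8) = -8
n2.1.1 (Lin): min(-16, 8, -7, -12) = -16
n2.1.2 (Lin): min(8, 9) = 8
n2.1 (Uma): max(-16, 8) = 8
n2.2.1 (Lin): min(-6, -9, -1, 10) = -9
n2.2.2 (Lin): min(19, 20, 11) = 11
n2.2.3 (Lin): min(8, 6) = 6
n2.2 (Uma): max(-9, 11, 6) = 11
n2.3.1 (Lin): min(-9, 12, -4) = -9
n2.3.2 (Lin): min(-7, -14) = -14
n2.3.3 (Lin): min(-9, -10, 0) = -10
n2.3.4 (Lin): min(-11, 0) = -11
n2.3 (Uma): max(-9, -14, -10, -11) = -9
n2 (Lin): min(8, 11, -9) = -9
n3.1.1 (Lin): min(8, -11) = -11
n3.1.2 (Lin): min(14, -2, 8) = -2
n3.1 (Uma): max(-11, -2) = -2
n3.2.1 (Lin): min(-18, 2) = -18
n3.2.2 (Lin): min(4, -4) = -4
n3.2.3 (Lin): min(-15, 10, -13) = -15
n3.2.4 (Lin): min(-20, 0) = -20
n3.2 (Uma): max(-18, -4, -15, -20) = -4
n3 (Lin): min(-2, -4) = -4
root (Uma): max(-8, -9, -4) = -4
Uma at root wants the highest of {n1=-8, n2=-9, n3=-4}, so chooses n3.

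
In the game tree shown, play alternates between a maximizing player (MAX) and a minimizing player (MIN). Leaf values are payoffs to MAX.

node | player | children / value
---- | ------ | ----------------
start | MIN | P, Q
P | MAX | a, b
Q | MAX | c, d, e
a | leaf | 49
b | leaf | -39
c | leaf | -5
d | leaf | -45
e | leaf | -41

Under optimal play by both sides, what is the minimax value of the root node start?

-5

P (MAX): max(49, -39) = 49
Q (MAX): max(-5, -45, -41) = -5
start (MIN): min(49, -5) = -5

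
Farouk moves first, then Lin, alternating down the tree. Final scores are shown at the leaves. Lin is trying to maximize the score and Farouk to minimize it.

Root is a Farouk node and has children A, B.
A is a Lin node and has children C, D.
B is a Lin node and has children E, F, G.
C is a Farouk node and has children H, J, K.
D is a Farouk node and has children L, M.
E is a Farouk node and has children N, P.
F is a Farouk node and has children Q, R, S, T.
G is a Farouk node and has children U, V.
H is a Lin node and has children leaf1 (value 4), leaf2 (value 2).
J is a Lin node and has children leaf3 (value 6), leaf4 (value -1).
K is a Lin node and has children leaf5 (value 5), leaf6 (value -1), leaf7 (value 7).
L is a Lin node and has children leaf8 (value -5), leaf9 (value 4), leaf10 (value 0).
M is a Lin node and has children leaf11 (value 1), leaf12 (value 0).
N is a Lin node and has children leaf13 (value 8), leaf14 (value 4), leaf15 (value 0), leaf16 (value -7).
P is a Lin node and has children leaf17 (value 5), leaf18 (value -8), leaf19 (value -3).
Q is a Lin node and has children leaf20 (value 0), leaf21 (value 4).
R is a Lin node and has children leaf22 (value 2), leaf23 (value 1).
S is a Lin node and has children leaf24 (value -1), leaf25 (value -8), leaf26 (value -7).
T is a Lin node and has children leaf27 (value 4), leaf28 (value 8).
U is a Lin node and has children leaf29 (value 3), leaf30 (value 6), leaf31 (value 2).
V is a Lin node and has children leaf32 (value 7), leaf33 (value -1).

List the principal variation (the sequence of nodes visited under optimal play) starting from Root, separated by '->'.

H (Lin): max(4, 2) = 4
J (Lin): max(6, -1) = 6
K (Lin): max(5, -1, 7) = 7
C (Farouk): min(4, 6, 7) = 4
L (Lin): max(-5, 4, 0) = 4
M (Lin): max(1, 0) = 1
D (Farouk): min(4, 1) = 1
A (Lin): max(4, 1) = 4
N (Lin): max(8, 4, 0, -7) = 8
P (Lin): max(5, -8, -3) = 5
E (Farouk): min(8, 5) = 5
Q (Lin): max(0, 4) = 4
R (Lin): max(2, 1) = 2
S (Lin): max(-1, -8, -7) = -1
T (Lin): max(4, 8) = 8
F (Farouk): min(4, 2, -1, 8) = -1
U (Lin): max(3, 6, 2) = 6
V (Lin): max(7, -1) = 7
G (Farouk): min(6, 7) = 6
B (Lin): max(5, -1, 6) = 6
Root (Farouk): min(4, 6) = 4
At Root, Farouk picks A (lowest: 4).
At A, Lin picks C (highest: 4).
At C, Farouk picks H (lowest: 4).
At H, Lin picks leaf1 (highest: 4).
Terminal value 4.

Root -> A -> C -> H -> leaf1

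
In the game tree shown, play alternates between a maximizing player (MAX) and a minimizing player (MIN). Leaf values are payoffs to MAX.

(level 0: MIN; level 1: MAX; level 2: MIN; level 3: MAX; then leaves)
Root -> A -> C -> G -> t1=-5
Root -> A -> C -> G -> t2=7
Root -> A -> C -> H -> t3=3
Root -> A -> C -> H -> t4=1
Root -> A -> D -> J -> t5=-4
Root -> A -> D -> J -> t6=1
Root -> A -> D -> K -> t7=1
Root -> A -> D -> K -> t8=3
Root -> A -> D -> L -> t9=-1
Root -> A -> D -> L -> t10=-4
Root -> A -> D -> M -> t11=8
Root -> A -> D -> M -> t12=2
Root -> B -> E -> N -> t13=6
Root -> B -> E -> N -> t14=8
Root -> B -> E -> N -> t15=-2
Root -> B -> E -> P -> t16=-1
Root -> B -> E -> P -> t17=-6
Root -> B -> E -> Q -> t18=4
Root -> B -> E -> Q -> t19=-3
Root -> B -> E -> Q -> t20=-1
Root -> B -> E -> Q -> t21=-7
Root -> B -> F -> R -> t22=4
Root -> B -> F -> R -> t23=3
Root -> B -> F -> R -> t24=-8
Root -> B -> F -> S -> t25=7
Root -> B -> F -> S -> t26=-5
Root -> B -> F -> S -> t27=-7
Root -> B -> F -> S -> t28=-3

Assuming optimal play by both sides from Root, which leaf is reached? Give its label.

G (MAX): max(-5, 7) = 7
H (MAX): max(3, 1) = 3
C (MIN): min(7, 3) = 3
J (MAX): max(-4, 1) = 1
K (MAX): max(1, 3) = 3
L (MAX): max(-1, -4) = -1
M (MAX): max(8, 2) = 8
D (MIN): min(1, 3, -1, 8) = -1
A (MAX): max(3, -1) = 3
N (MAX): max(6, 8, -2) = 8
P (MAX): max(-1, -6) = -1
Q (MAX): max(4, -3, -1, -7) = 4
E (MIN): min(8, -1, 4) = -1
R (MAX): max(4, 3, -8) = 4
S (MAX): max(7, -5, -7, -3) = 7
F (MIN): min(4, 7) = 4
B (MAX): max(-1, 4) = 4
Root (MIN): min(3, 4) = 3
At Root, MIN picks A (lowest: 3).
At A, MAX picks C (highest: 3).
At C, MIN picks H (lowest: 3).
At H, MAX picks t3 (highest: 3).
Terminal value 3.

t3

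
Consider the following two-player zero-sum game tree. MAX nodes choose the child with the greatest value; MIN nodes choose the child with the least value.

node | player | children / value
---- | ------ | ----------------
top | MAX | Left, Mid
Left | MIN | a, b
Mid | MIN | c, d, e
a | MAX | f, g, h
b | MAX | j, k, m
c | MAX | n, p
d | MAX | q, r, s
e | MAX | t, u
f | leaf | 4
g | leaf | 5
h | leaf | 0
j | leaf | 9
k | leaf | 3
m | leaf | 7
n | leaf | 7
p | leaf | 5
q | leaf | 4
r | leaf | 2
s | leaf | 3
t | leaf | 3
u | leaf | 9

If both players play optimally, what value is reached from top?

5

a (MAX): max(4, 5, 0) = 5
b (MAX): max(9, 3, 7) = 9
Left (MIN): min(5, 9) = 5
c (MAX): max(7, 5) = 7
d (MAX): max(4, 2, 3) = 4
e (MAX): max(3, 9) = 9
Mid (MIN): min(7, 4, 9) = 4
top (MAX): max(5, 4) = 5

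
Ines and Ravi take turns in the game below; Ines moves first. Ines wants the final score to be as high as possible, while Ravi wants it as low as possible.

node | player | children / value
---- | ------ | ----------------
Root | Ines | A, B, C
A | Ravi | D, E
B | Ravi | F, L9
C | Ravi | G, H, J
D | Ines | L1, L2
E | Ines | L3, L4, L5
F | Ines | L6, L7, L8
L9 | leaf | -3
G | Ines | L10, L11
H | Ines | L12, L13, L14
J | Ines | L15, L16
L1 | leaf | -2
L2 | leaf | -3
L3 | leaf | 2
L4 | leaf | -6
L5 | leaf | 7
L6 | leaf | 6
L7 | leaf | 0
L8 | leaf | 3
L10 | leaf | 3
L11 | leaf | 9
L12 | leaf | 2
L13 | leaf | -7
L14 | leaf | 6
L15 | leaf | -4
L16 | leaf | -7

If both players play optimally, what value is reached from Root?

-2

D (Ines): max(-2, -3) = -2
E (Ines): max(2, -6, 7) = 7
A (Ravi): min(-2, 7) = -2
F (Ines): max(6, 0, 3) = 6
B (Ravi): min(6, -3) = -3
G (Ines): max(3, 9) = 9
H (Ines): max(2, -7, 6) = 6
J (Ines): max(-4, -7) = -4
C (Ravi): min(9, 6, -4) = -4
Root (Ines): max(-2, -3, -4) = -2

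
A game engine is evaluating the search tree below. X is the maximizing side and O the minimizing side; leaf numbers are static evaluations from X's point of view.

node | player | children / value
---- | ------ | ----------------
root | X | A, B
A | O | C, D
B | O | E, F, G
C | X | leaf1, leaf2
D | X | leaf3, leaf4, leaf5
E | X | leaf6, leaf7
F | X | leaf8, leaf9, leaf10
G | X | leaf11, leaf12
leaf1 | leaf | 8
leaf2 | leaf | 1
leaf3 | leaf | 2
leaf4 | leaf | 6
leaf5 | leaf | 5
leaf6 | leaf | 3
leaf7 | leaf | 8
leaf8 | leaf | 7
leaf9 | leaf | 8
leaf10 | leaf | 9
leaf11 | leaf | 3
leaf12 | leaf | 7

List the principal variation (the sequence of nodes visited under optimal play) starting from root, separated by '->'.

C (X): max(8, 1) = 8
D (X): max(2, 6, 5) = 6
A (O): min(8, 6) = 6
E (X): max(3, 8) = 8
F (X): max(7, 8, 9) = 9
G (X): max(3, 7) = 7
B (O): min(8, 9, 7) = 7
root (X): max(6, 7) = 7
At root, X picks B (highest: 7).
At B, O picks G (lowest: 7).
At G, X picks leaf12 (highest: 7).
Terminal value 7.

root -> B -> G -> leaf12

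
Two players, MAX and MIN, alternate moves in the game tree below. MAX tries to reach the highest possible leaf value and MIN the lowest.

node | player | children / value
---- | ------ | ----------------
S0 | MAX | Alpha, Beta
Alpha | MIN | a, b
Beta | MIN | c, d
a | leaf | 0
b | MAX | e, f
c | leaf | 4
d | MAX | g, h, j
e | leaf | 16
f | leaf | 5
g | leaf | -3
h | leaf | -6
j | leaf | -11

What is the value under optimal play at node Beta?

-3

d (MAX): max(-3, -6, -11) = -3
Beta (MIN): min(4, -3) = -3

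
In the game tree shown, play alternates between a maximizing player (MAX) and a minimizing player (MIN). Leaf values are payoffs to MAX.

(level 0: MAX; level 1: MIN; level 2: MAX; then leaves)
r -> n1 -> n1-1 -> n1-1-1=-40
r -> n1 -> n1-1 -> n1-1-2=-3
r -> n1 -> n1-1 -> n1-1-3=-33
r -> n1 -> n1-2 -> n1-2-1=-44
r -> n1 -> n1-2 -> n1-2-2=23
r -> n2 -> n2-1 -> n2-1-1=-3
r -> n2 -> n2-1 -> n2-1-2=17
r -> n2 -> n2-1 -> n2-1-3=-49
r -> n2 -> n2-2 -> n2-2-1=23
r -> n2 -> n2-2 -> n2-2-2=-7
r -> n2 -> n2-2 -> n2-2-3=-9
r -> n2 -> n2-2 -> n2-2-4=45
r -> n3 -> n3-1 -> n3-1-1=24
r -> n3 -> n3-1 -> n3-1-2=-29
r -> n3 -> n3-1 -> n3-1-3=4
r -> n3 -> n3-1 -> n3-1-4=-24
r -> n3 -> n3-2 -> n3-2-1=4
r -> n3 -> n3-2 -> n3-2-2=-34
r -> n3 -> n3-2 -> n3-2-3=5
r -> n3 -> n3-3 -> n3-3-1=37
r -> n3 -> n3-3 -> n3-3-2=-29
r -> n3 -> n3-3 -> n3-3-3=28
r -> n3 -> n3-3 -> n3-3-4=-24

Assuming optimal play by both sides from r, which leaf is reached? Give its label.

n2-1-2

n1-1 (MAX): max(-40, -3, -33) = -3
n1-2 (MAX): max(-44, 23) = 23
n1 (MIN): min(-3, 23) = -3
n2-1 (MAX): max(-3, 17, -49) = 17
n2-2 (MAX): max(23, -7, -9, 45) = 45
n2 (MIN): min(17, 45) = 17
n3-1 (MAX): max(24, -29, 4, -24) = 24
n3-2 (MAX): max(4, -34, 5) = 5
n3-3 (MAX): max(37, -29, 28, -24) = 37
n3 (MIN): min(24, 5, 37) = 5
r (MAX): max(-3, 17, 5) = 17
At r, MAX picks n2 (highest: 17).
At n2, MIN picks n2-1 (lowest: 17).
At n2-1, MAX picks n2-1-2 (highest: 17).
Terminal value 17.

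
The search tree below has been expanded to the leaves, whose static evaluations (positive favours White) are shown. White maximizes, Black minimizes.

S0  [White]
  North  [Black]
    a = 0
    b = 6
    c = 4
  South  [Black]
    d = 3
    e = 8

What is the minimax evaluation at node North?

0

North (Black): min(0, 6, 4) = 0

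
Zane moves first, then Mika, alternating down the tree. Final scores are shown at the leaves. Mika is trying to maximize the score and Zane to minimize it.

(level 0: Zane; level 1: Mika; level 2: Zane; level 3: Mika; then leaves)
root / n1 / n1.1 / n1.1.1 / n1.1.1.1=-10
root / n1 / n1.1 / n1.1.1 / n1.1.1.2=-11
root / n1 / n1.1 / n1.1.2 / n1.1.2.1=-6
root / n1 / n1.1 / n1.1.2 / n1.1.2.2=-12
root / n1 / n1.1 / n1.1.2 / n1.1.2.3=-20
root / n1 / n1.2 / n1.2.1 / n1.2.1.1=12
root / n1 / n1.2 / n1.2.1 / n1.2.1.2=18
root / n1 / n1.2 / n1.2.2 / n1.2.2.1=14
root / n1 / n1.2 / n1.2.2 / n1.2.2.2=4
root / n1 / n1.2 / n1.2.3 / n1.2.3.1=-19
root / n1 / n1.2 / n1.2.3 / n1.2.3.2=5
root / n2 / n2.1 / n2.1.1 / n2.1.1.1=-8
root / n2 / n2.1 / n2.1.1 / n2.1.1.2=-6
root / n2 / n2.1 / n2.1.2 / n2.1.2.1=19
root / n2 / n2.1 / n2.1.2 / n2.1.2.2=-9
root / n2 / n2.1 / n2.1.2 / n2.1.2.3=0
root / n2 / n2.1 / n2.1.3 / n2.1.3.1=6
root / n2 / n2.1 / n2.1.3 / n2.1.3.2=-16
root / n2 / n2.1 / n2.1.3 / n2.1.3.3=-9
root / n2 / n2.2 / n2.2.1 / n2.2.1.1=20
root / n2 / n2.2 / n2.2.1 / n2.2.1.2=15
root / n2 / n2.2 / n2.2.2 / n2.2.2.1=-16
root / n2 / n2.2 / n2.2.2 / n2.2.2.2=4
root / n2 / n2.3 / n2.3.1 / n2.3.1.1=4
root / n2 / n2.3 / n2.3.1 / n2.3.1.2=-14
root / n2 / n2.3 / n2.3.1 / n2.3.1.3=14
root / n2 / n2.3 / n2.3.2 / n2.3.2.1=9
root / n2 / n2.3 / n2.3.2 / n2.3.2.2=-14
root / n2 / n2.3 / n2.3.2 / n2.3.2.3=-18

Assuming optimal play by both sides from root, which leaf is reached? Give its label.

n1.2.3.2

n1.1.1 (Mika): max(-10, -11) = -10
n1.1.2 (Mika): max(-6, -12, -20) = -6
n1.1 (Zane): min(-10, -6) = -10
n1.2.1 (Mika): max(12, 18) = 18
n1.2.2 (Mika): max(14, 4) = 14
n1.2.3 (Mika): max(-19, 5) = 5
n1.2 (Zane): min(18, 14, 5) = 5
n1 (Mika): max(-10, 5) = 5
n2.1.1 (Mika): max(-8, -6) = -6
n2.1.2 (Mika): max(19, -9, 0) = 19
n2.1.3 (Mika): max(6, -16, -9) = 6
n2.1 (Zane): min(-6, 19, 6) = -6
n2.2.1 (Mika): max(20, 15) = 20
n2.2.2 (Mika): max(-16, 4) = 4
n2.2 (Zane): min(20, 4) = 4
n2.3.1 (Mika): max(4, -14, 14) = 14
n2.3.2 (Mika): max(9, -14, -18) = 9
n2.3 (Zane): min(14, 9) = 9
n2 (Mika): max(-6, 4, 9) = 9
root (Zane): min(5, 9) = 5
At root, Zane picks n1 (lowest: 5).
At n1, Mika picks n1.2 (highest: 5).
At n1.2, Zane picks n1.2.3 (lowest: 5).
At n1.2.3, Mika picks n1.2.3.2 (highest: 5).
Terminal value 5.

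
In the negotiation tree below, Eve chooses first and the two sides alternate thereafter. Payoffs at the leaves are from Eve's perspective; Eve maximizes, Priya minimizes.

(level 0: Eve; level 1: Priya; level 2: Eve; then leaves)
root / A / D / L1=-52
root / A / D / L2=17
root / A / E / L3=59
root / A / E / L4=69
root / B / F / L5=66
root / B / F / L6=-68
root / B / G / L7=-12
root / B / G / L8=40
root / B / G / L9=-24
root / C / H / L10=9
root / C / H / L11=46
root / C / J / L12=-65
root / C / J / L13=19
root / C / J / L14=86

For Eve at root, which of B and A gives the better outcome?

F (Eve): max(66, -68) = 66
G (Eve): max(-12, 40, -24) = 40
B (Priya): min(66, 40) = 40
D (Eve): max(-52, 17) = 17
E (Eve): max(59, 69) = 69
A (Priya): min(17, 69) = 17
Eve prefers the higher value; B=40, A=17. B is better since 40 > 17.

B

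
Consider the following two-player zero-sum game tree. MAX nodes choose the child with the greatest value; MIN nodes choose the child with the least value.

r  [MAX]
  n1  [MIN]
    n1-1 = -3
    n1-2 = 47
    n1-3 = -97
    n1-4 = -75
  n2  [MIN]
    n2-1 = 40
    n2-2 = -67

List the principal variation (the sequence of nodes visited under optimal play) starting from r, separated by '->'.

n1 (MIN): min(-3, 47, -97, -75) = -97
n2 (MIN): min(40, -67) = -67
r (MAX): max(-97, -67) = -67
At r, MAX picks n2 (highest: -67).
At n2, MIN picks n2-2 (lowest: -67).
Terminal value -67.

r -> n2 -> n2-2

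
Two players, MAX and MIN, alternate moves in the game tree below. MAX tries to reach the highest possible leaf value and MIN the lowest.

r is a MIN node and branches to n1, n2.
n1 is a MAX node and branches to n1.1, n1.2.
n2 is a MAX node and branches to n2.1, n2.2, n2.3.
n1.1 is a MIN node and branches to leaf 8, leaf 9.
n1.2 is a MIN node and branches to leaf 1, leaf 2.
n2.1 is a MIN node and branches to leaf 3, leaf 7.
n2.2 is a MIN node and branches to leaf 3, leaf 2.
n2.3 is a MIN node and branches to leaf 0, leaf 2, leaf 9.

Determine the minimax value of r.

n1.1 (MIN): min(8, 9) = 8
n1.2 (MIN): min(1, 2) = 1
n1 (MAX): max(8, 1) = 8
n2.1 (MIN): min(3, 7) = 3
n2.2 (MIN): min(3, 2) = 2
n2.3 (MIN): min(0, 2, 9) = 0
n2 (MAX): max(3, 2, 0) = 3
r (MIN): min(8, 3) = 3

3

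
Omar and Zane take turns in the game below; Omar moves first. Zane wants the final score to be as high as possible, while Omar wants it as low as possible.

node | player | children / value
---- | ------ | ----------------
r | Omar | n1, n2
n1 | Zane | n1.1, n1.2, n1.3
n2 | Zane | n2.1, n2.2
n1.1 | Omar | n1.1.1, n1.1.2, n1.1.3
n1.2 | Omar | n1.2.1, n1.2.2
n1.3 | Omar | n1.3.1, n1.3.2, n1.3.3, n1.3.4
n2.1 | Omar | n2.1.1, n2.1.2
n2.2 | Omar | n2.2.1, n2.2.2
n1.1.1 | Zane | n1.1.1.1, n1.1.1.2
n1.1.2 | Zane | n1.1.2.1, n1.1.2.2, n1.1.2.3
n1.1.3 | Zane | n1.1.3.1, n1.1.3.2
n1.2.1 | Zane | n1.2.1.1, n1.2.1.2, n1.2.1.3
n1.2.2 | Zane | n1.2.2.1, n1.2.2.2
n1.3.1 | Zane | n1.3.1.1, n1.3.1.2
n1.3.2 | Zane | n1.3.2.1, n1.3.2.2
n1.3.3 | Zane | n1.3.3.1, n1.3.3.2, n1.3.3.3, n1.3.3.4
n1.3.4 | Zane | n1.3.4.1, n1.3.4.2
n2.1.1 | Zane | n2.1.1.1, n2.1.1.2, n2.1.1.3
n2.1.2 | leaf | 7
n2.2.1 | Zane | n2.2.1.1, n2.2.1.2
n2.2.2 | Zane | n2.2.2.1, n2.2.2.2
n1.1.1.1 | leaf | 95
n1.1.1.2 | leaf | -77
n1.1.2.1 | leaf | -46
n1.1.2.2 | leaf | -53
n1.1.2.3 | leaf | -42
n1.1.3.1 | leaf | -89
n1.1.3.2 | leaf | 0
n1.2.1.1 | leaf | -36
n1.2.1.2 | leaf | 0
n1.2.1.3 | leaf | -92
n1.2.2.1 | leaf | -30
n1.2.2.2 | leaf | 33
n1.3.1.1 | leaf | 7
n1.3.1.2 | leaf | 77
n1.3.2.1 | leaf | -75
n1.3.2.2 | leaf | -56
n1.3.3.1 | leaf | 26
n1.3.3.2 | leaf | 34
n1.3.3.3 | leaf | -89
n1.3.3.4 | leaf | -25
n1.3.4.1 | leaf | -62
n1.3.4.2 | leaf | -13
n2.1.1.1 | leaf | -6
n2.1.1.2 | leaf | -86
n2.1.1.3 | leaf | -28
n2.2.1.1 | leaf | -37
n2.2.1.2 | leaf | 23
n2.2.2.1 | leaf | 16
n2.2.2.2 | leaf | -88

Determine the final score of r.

0

n1.1.1 (Zane): max(95, -77) = 95
n1.1.2 (Zane): max(-46, -53, -42) = -42
n1.1.3 (Zane): max(-89, 0) = 0
n1.1 (Omar): min(95, -42, 0) = -42
n1.2.1 (Zane): max(-36, 0, -92) = 0
n1.2.2 (Zane): max(-30, 33) = 33
n1.2 (Omar): min(0, 33) = 0
n1.3.1 (Zane): max(7, 77) = 77
n1.3.2 (Zane): max(-75, -56) = -56
n1.3.3 (Zane): max(26, 34, -89, -25) = 34
n1.3.4 (Zane): max(-62, -13) = -13
n1.3 (Omar): min(77, -56, 34, -13) = -56
n1 (Zane): max(-42, 0, -56) = 0
n2.1.1 (Zane): max(-6, -86, -28) = -6
n2.1 (Omar): min(-6, 7) = -6
n2.2.1 (Zane): max(-37, 23) = 23
n2.2.2 (Zane): max(16, -88) = 16
n2.2 (Omar): min(23, 16) = 16
n2 (Zane): max(-6, 16) = 16
r (Omar): min(0, 16) = 0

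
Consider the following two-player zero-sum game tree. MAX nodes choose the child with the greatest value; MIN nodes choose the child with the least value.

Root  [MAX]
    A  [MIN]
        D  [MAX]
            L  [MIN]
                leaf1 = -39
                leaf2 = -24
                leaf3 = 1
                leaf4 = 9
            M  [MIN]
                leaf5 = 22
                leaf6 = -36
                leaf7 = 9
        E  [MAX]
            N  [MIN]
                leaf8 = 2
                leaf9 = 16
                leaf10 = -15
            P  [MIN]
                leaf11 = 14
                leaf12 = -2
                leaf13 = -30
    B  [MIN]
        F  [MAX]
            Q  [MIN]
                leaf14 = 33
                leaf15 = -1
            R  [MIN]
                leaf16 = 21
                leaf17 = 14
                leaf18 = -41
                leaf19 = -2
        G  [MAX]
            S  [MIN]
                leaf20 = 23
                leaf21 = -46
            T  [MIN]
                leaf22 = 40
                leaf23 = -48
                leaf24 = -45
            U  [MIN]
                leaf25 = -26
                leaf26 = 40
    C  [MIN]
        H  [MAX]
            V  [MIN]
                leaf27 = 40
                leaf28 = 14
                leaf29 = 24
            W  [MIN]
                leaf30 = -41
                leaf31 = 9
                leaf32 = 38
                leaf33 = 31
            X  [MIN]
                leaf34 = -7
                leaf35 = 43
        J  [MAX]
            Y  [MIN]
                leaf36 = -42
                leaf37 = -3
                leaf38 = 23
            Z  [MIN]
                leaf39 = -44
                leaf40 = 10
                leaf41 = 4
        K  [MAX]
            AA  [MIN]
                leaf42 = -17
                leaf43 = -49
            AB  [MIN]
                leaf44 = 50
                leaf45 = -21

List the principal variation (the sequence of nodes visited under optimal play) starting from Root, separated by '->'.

L (MIN): min(-39, -24, 1, 9) = -39
M (MIN): min(22, -36, 9) = -36
D (MAX): max(-39, -36) = -36
N (MIN): min(2, 16, -15) = -15
P (MIN): min(14, -2, -30) = -30
E (MAX): max(-15, -30) = -15
A (MIN): min(-36, -15) = -36
Q (MIN): min(33, -1) = -1
R (MIN): min(21, 14, -41, -2) = -41
F (MAX): max(-1, -41) = -1
S (MIN): min(23, -46) = -46
T (MIN): min(40, -48, -45) = -48
U (MIN): min(-26, 40) = -26
G (MAX): max(-46, -48, -26) = -26
B (MIN): min(-1, -26) = -26
V (MIN): min(40, 14, 24) = 14
W (MIN): min(-41, 9, 38, 31) = -41
X (MIN): min(-7, 43) = -7
H (MAX): max(14, -41, -7) = 14
Y (MIN): min(-42, -3, 23) = -42
Z (MIN): min(-44, 10, 4) = -44
J (MAX): max(-42, -44) = -42
AA (MIN): min(-17, -49) = -49
AB (MIN): min(50, -21) = -21
K (MAX): max(-49, -21) = -21
C (MIN): min(14, -42, -21) = -42
Root (MAX): max(-36, -26, -42) = -26
At Root, MAX picks B (highest: -26).
At B, MIN picks G (lowest: -26).
At G, MAX picks U (highest: -26).
At U, MIN picks leaf25 (lowest: -26).
Terminal value -26.

Root -> B -> G -> U -> leaf25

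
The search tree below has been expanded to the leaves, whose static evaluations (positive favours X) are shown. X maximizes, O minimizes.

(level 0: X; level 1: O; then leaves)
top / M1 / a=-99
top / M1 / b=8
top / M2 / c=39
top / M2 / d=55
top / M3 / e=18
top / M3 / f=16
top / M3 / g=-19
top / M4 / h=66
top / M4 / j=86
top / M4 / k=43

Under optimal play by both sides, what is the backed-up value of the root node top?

M1 (O): min(-99, 8) = -99
M2 (O): min(39, 55) = 39
M3 (O): min(18, 16, -19) = -19
M4 (O): min(66, 86, 43) = 43
top (X): max(-99, 39, -19, 43) = 43

43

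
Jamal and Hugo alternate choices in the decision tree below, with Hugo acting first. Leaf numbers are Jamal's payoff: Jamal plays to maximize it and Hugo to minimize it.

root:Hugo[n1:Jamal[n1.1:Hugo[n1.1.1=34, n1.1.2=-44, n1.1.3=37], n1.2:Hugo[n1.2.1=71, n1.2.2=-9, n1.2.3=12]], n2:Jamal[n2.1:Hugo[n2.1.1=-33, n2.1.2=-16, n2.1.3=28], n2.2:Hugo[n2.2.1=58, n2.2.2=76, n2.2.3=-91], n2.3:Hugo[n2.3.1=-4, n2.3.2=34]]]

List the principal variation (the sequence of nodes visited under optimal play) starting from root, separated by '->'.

n1.1 (Hugo): min(34, -44, 37) = -44
n1.2 (Hugo): min(71, -9, 12) = -9
n1 (Jamal): max(-44, -9) = -9
n2.1 (Hugo): min(-33, -16, 28) = -33
n2.2 (Hugo): min(58, 76, -91) = -91
n2.3 (Hugo): min(-4, 34) = -4
n2 (Jamal): max(-33, -91, -4) = -4
root (Hugo): min(-9, -4) = -9
At root, Hugo picks n1 (lowest: -9).
At n1, Jamal picks n1.2 (highest: -9).
At n1.2, Hugo picks n1.2.2 (lowest: -9).
Terminal value -9.

root -> n1 -> n1.2 -> n1.2.2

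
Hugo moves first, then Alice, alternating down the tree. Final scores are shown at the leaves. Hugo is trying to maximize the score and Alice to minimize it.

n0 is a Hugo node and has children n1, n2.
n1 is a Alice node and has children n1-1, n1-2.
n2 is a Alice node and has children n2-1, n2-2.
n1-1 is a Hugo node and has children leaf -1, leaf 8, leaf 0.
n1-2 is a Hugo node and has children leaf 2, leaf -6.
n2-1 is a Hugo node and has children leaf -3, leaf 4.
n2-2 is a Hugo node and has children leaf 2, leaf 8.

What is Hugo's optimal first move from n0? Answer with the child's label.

n1-1 (Hugo): max(-1, 8, 0) = 8
n1-2 (Hugo): max(2, -6) = 2
n1 (Alice): min(8, 2) = 2
n2-1 (Hugo): max(-3, 4) = 4
n2-2 (Hugo): max(2, 8) = 8
n2 (Alice): min(4, 8) = 4
n0 (Hugo): max(2, 4) = 4
Hugo at n0 wants the highest of {n1=2, n2=4}, so chooses n2.

n2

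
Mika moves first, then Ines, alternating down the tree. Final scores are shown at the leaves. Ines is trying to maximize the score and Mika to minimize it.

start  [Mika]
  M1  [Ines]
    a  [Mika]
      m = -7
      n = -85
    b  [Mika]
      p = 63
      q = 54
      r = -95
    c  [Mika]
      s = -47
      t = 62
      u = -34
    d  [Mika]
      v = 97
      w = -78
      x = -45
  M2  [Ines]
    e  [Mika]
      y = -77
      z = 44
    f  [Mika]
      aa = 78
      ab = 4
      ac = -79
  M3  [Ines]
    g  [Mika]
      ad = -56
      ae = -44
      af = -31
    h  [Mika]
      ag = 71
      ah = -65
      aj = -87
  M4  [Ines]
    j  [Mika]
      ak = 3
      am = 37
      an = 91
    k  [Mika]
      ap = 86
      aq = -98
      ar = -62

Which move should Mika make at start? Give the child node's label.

M2

a (Mika): min(-7, -85) = -85
b (Mika): min(63, 54, -95) = -95
c (Mika): min(-47, 62, -34) = -47
d (Mika): min(97, -78, -45) = -78
M1 (Ines): max(-85, -95, -47, -78) = -47
e (Mika): min(-77, 44) = -77
f (Mika): min(78, 4, -79) = -79
M2 (Ines): max(-77, -79) = -77
g (Mika): min(-56, -44, -31) = -56
h (Mika): min(71, -65, -87) = -87
M3 (Ines): max(-56, -87) = -56
j (Mika): min(3, 37, 91) = 3
k (Mika): min(86, -98, -62) = -98
M4 (Ines): max(3, -98) = 3
start (Mika): min(-47, -77, -56, 3) = -77
Mika at start wants the lowest of {M1=-47, M2=-77, M3=-56, M4=3}, so chooses M2.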